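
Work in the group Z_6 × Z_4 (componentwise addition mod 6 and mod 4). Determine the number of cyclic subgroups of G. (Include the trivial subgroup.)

Group the elements of G by the cyclic subgroup they generate; each cyclic subgroup of order d accounts for φ(d) elements.
Cyclic subgroups by order — order 1: 1; order 2: 3; order 3: 1; order 4: 2; order 6: 3; order 12: 2.
Total: 12.

12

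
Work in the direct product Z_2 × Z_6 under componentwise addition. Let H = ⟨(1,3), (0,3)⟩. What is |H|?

4

|⟨(1,3)⟩| = 2 and |⟨(0,3)⟩| = 2, so |H| is a multiple of lcm(2, 2) = 2 and divides |G| = 12.
Closing under the operation: H = {(0,0), (0,3), (1,0), (1,3)}, so |H| = 4.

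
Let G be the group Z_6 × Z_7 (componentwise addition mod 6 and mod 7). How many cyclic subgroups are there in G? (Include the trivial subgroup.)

A cyclic subgroup of order d is generated by each of its φ(d) elements of order d, so the cyclic subgroups of order d number (#elements of order d)/φ(d).
Cyclic subgroups by order — order 1: 1; order 2: 1; order 3: 1; order 6: 1; order 7: 1; order 14: 1; order 21: 1; order 42: 1.
Total: 8.

8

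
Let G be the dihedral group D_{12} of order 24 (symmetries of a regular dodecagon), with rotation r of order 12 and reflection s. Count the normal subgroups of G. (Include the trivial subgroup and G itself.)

9

G has 34 subgroups. Checking conjugation-invariance by order — order 1: 1/1 normal; order 2: 1/13 normal; order 3: 1/1 normal; order 4: 1/7 normal; order 6: 1/5 normal; order 8: 0/3 normal; order 12: 3/3 normal; order 24: 1/1 normal.
Total normal subgroups: 9.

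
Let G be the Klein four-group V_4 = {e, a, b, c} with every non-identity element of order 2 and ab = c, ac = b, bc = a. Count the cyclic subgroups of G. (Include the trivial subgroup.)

4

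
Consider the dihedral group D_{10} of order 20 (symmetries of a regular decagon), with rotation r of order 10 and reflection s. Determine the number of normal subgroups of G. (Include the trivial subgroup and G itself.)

7

G has 22 subgroups. Checking conjugation-invariance by order — order 1: 1/1 normal; order 2: 1/11 normal; order 4: 0/5 normal; order 5: 1/1 normal; order 10: 3/3 normal; order 20: 1/1 normal.
Total normal subgroups: 7.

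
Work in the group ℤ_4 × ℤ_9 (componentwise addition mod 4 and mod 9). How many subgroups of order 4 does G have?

1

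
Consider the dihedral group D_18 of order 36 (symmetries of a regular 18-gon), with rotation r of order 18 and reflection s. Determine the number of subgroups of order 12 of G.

3

|G| = 36 and 12 | 36, so subgroups of order 12 are possible by Lagrange.
The subgroups of order 12 are: {e, r^3, r^6, r^9, r^12, r^15, rs, r^4s, r^7s, r^10s, r^13s, r^16s}; {e, r^3, r^6, r^9, r^12, r^15, r^2s, r^5s, r^8s, r^11s, r^14s, r^17s}; {e, r^3, r^6, r^9, r^12, r^15, s, r^3s, r^6s, r^9s, r^12s, r^15s}.
So G has 3 subgroups of order 12.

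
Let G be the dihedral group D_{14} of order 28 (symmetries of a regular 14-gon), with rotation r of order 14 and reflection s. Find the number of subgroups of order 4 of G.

|G| = 28 and 4 | 28, so subgroups of order 4 are possible by Lagrange.
The subgroups of order 4 are: {e, r^7, r^3s, r^10s}; {e, r^7, r^4s, r^11s}; {e, r^7, r^5s, r^12s}; {e, r^7, r^6s, r^13s}; … (7 in all).
So G has 7 subgroups of order 4.

7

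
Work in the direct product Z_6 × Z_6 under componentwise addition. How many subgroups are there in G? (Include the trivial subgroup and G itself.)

30

|G| = 36, so by Lagrange every subgroup order divides 36. Divisors: 1, 2, 3, 4, 6, 9, 12, 18, 36.
Subgroups by order — order 1: 1; order 2: 3; order 3: 4; order 4: 1; order 6: 12; order 9: 1; order 12: 4; order 18: 3; order 36: 1.
Total: 1 + 3 + 4 + 1 + 12 + 1 + 4 + 3 + 1 = 30.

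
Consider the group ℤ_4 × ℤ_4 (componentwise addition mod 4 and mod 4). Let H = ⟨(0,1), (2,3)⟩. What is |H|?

8

|⟨(0,1)⟩| = 4 and |⟨(2,3)⟩| = 4, so |H| is a multiple of lcm(4, 4) = 4 and divides |G| = 16.
Closing under the operation: H = {(0,0), (0,1), (0,2), (0,3), (2,0), (2,1), (2,2), (2,3)}, so |H| = 8.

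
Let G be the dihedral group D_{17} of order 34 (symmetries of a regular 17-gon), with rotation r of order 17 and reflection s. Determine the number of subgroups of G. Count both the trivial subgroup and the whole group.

|G| = 34, so by Lagrange every subgroup order divides 34. Divisors: 1, 2, 17, 34.
Subgroups by order — order 1: 1; order 2: 17; order 17: 1; order 34: 1.
Total: 1 + 17 + 1 + 1 = 20.

20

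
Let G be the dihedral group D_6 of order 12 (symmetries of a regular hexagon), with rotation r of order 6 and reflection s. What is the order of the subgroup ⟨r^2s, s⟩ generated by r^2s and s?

6

|⟨r^2s⟩| = 2 and |⟨s⟩| = 2, so |H| is a multiple of lcm(2, 2) = 2 and divides |G| = 12.
Closing under the operation: H = {e, r^2, r^4, s, r^2s, r^4s}, so |H| = 6.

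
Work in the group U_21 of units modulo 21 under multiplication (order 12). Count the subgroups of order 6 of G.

3

|G| = 12 and 6 | 12, so subgroups of order 6 are possible by Lagrange.
The subgroups of order 6 are: {1, 4, 10, 13, 16, 19}; {1, 2, 4, 8, 11, 16}; {1, 4, 5, 16, 17, 20}.
So G has 3 subgroups of order 6.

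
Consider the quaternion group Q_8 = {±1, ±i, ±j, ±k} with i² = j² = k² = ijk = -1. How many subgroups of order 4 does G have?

|G| = 8 and 4 | 8, so subgroups of order 4 are possible by Lagrange.
The subgroups of order 4 are: {1, -1, i, -i}; {1, -1, j, -j}; {1, -1, k, -k}.
So G has 3 subgroups of order 4.

3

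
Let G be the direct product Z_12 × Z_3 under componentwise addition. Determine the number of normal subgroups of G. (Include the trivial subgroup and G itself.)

G is abelian, so every subgroup is normal.
G has 18 subgroups in total, hence 18 normal subgroups.

18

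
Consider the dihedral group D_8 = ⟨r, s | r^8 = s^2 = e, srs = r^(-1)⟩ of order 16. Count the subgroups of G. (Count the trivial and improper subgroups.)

|G| = 16, so by Lagrange every subgroup order divides 16. Divisors: 1, 2, 4, 8, 16.
Subgroups by order — order 1: 1; order 2: 9; order 4: 5; order 8: 3; order 16: 1.
Total: 1 + 9 + 5 + 3 + 1 = 19.

19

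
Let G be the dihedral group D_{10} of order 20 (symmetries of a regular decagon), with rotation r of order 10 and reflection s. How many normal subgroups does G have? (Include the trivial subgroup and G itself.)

7

G has 22 subgroups. Checking conjugation-invariance by order — order 1: 1/1 normal; order 2: 1/11 normal; order 4: 0/5 normal; order 5: 1/1 normal; order 10: 3/3 normal; order 20: 1/1 normal.
Total normal subgroups: 7.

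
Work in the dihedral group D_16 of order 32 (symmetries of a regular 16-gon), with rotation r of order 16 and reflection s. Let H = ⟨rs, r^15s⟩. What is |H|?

16

|⟨rs⟩| = 2 and |⟨r^15s⟩| = 2, so |H| is a multiple of lcm(2, 2) = 2 and divides |G| = 32.
Closing under the operation: H = {e, r^2, r^4, r^6, r^8, r^10, r^12, r^14, rs, r^3s, r^5s, r^7s, r^9s, r^11s, r^13s, r^15s}, so |H| = 16.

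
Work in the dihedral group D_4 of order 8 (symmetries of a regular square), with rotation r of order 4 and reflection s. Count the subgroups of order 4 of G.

3

|G| = 8 and 4 | 8, so subgroups of order 4 are possible by Lagrange.
The subgroups of order 4 are: {e, r, r^2, r^3}; {e, r^2, s, r^2s}; {e, r^2, rs, r^3s}.
So G has 3 subgroups of order 4.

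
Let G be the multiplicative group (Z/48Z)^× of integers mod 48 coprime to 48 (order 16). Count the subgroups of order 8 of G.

|G| = 16 and 8 | 16, so subgroups of order 8 are possible by Lagrange.
The subgroups of order 8 are: {1, 11, 13, 23, 25, 35, 37, 47}; {1, 11, 17, 19, 25, 35, 41, 43}; {1, 5, 7, 11, 25, 29, 31, 35}; {1, 5, 13, 17, 25, 29, 37, 41}; … (7 in all).
So G has 7 subgroups of order 8.

7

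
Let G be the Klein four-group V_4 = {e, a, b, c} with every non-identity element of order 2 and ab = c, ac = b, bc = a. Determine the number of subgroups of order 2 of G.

3

|G| = 4 and 2 | 4, so subgroups of order 2 are possible by Lagrange.
The subgroups of order 2 are: {e, a}; {e, b}; {e, c}.
So G has 3 subgroups of order 2.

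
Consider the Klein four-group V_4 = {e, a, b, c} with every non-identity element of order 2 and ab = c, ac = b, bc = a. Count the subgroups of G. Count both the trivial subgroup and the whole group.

5

|G| = 4, so by Lagrange every subgroup order divides 4. Divisors: 1, 2, 4.
Subgroups by order — order 1: 1; order 2: 3; order 4: 1.
Total: 1 + 3 + 1 = 5.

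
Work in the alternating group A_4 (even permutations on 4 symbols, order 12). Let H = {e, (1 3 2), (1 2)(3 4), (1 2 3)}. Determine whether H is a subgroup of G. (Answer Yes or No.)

No

Closure fails: (1 3 2) ∘ (1 2)(3 4) = (2 3 4) ∉ H. So H is not a subgroup.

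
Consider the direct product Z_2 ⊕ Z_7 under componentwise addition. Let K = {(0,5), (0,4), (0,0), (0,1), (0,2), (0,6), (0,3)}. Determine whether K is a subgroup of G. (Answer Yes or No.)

Yes

|K| = 7 divides |G| = 14, consistent with Lagrange.
K contains the identity, every element's inverse is in K, and K is closed under +: it is a subgroup.
In fact K = ⟨(0,1)⟩.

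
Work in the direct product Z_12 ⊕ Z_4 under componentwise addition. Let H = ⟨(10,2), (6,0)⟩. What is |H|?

|⟨(10,2)⟩| = 6 and |⟨(6,0)⟩| = 2, so |H| is a multiple of lcm(6, 2) = 6 and divides |G| = 48.
Closing under the operation: H = {(0,0), (0,2), (2,0), (2,2), (4,0), (4,2), (6,0), (6,2), (8,0), (8,2), (10,0), (10,2)}, so |H| = 12.

12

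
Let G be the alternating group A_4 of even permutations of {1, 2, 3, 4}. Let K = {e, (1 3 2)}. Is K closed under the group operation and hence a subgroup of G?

No

(1 3 2) ∈ K but its inverse (1 2 3) ∉ K, so K is not a subgroup.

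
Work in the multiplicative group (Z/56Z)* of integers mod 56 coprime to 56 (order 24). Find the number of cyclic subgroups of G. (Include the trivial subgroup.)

A cyclic subgroup of order d is generated by each of its φ(d) elements of order d, so the cyclic subgroups of order d number (#elements of order d)/φ(d).
Cyclic subgroups by order — order 1: 1; order 2: 7; order 3: 1; order 6: 7.
Total: 16.

16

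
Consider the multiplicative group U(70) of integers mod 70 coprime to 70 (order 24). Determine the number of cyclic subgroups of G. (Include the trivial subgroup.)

Each element a generates a cyclic subgroup ⟨a⟩; distinct elements may generate the same one (a cyclic group of order d has φ(d) generators).
Cyclic subgroups by order — order 1: 1; order 2: 3; order 3: 1; order 4: 2; order 6: 3; order 12: 2.
Total: 12.

12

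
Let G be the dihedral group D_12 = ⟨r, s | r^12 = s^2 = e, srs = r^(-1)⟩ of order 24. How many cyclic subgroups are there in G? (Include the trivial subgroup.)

18

Group the elements of G by the cyclic subgroup they generate; each cyclic subgroup of order d accounts for φ(d) elements.
Cyclic subgroups by order — order 1: 1; order 2: 13; order 3: 1; order 4: 1; order 6: 1; order 12: 1.
Total: 18.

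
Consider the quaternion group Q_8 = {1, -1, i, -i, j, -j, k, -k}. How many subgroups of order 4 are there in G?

|G| = 8 and 4 | 8, so subgroups of order 4 are possible by Lagrange.
The subgroups of order 4 are: {1, -1, i, -i}; {1, -1, j, -j}; {1, -1, k, -k}.
So G has 3 subgroups of order 4.

3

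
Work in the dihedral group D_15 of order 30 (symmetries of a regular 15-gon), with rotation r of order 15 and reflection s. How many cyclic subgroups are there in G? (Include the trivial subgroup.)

19

Group the elements of G by the cyclic subgroup they generate; each cyclic subgroup of order d accounts for φ(d) elements.
Cyclic subgroups by order — order 1: 1; order 2: 15; order 3: 1; order 5: 1; order 15: 1.
Total: 19.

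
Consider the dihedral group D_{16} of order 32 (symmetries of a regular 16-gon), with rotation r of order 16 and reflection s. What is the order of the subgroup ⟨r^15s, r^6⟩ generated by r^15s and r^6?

16

|⟨r^15s⟩| = 2 and |⟨r^6⟩| = 8, so |H| is a multiple of lcm(2, 8) = 8 and divides |G| = 32.
Closing under the operation: H = {e, r^2, r^4, r^6, r^8, r^10, r^12, r^14, rs, r^3s, r^5s, r^7s, r^9s, r^11s, r^13s, r^15s}, so |H| = 16.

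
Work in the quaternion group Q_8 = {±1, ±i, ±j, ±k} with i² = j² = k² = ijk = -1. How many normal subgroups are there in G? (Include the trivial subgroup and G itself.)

6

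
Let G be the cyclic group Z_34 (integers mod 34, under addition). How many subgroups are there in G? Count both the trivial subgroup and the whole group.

4

Subgroups of the cyclic group Z_34 correspond bijectively to divisors of 34.
Divisors of 34: 1, 2, 17, 34.
So Z_34 has 4 subgroups.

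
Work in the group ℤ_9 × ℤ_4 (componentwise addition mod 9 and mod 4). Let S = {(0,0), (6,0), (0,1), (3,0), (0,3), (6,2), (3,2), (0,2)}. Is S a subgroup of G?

No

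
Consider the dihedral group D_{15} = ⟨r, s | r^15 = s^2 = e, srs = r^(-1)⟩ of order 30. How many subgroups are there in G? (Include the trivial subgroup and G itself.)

|G| = 30, so by Lagrange every subgroup order divides 30. Divisors: 1, 2, 3, 5, 6, 10, 15, 30.
Subgroups by order — order 1: 1; order 2: 15; order 3: 1; order 5: 1; order 6: 5; order 10: 3; order 15: 1; order 30: 1.
Total: 1 + 15 + 1 + 1 + 5 + 3 + 1 + 1 = 28.

28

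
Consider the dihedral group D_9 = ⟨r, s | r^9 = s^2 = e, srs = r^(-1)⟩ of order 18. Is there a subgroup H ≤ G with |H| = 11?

No

11 does not divide |G| = 18, so by Lagrange no subgroup of order 11 exists.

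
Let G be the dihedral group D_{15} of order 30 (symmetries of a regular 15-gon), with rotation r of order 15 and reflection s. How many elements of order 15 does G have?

8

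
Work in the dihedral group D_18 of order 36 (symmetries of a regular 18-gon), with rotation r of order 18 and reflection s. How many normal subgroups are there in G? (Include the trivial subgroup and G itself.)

9

G has 45 subgroups. Checking conjugation-invariance by order — order 1: 1/1 normal; order 2: 1/19 normal; order 3: 1/1 normal; order 4: 0/9 normal; order 6: 1/7 normal; order 9: 1/1 normal; order 12: 0/3 normal; order 18: 3/3 normal; order 36: 1/1 normal.
Total normal subgroups: 9.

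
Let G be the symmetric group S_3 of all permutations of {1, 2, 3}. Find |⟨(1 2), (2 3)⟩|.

|⟨(1 2)⟩| = 2 and |⟨(2 3)⟩| = 2, so |H| is a multiple of lcm(2, 2) = 2 and divides |G| = 6.
Closing {(1 2), (2 3)} under the group operation gives all of G, so |H| = 6.

6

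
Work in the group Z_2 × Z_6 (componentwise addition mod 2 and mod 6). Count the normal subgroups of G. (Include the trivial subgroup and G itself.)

10

G is abelian, so every subgroup is normal.
G has 10 subgroups in total, hence 10 normal subgroups.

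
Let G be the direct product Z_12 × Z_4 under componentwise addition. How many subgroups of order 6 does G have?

3

|G| = 48 and 6 | 48, so subgroups of order 6 are possible by Lagrange.
The subgroups of order 6 are: {(0,0), (0,2), (4,0), (4,2), (8,0), (8,2)}; {(0,0), (2,0), (4,0), (6,0), (8,0), (10,0)}; {(0,0), (2,2), (4,0), (6,2), (8,0), (10,2)}.
So G has 3 subgroups of order 6.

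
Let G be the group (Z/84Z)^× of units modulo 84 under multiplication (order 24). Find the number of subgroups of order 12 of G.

7

|G| = 24 and 12 | 24, so subgroups of order 12 are possible by Lagrange.
The subgroups of order 12 are: {1, 11, 13, 23, 25, 37, 47, 59, 61, 71, 73, 83}; {1, 5, 11, 17, 19, 23, 25, 31, 37, 41, 55, 71}; {1, 11, 23, 25, 29, 37, 43, 53, 65, 67, 71, 79}; {1, 5, 13, 17, 25, 29, 37, 41, 53, 61, 65, 73}; … (7 in all).
So G has 7 subgroups of order 12.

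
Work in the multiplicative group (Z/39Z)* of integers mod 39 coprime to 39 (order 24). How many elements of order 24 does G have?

0

No element of G has order 24 (even though 24 | 24).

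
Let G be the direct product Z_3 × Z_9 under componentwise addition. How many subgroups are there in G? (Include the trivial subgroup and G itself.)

10

|G| = 27, so by Lagrange every subgroup order divides 27. Divisors: 1, 3, 9, 27.
Subgroups by order — order 1: 1; order 3: 4; order 9: 4; order 27: 1.
Total: 1 + 4 + 4 + 1 = 10.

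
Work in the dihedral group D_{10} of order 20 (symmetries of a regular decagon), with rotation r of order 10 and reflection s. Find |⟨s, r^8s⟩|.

10

|⟨s⟩| = 2 and |⟨r^8s⟩| = 2, so |H| is a multiple of lcm(2, 2) = 2 and divides |G| = 20.
Closing under the operation: H = {e, r^2, r^4, r^6, r^8, s, r^2s, r^4s, r^6s, r^8s}, so |H| = 10.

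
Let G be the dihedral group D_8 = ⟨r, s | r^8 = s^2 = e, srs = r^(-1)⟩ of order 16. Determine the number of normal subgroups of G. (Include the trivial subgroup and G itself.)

G has 19 subgroups. Checking conjugation-invariance by order — order 1: 1/1 normal; order 2: 1/9 normal; order 4: 1/5 normal; order 8: 3/3 normal; order 16: 1/1 normal.
Total normal subgroups: 7.

7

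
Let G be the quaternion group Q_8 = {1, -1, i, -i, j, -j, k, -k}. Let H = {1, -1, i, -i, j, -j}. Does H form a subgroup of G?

No

|H| = 6 does not divide |G| = 8, so by Lagrange H is not a subgroup.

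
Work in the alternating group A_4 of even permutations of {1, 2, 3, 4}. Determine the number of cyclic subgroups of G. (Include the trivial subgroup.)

8

A cyclic subgroup of order d is generated by each of its φ(d) elements of order d, so the cyclic subgroups of order d number (#elements of order d)/φ(d).
Cyclic subgroups by order — order 1: 1; order 2: 3; order 3: 4.
Total: 8.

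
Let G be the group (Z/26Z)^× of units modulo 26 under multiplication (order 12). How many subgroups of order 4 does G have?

1

|G| = 12 and 4 | 12, so subgroups of order 4 are possible by Lagrange.
The subgroups of order 4 are: {1, 5, 21, 25}.
So G has 1 subgroup of order 4.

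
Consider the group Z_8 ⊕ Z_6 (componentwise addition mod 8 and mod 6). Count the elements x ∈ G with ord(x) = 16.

0

An element (a,b) has order lcm(ord(a), ord(b)); count pairs with lcm equal to 16.
Enumerating gives 0 such elements.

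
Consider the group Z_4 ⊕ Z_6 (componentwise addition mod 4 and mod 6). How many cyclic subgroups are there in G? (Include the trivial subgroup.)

Each element a generates a cyclic subgroup ⟨a⟩; distinct elements may generate the same one (a cyclic group of order d has φ(d) generators).
Cyclic subgroups by order — order 1: 1; order 2: 3; order 3: 1; order 4: 2; order 6: 3; order 12: 2.
Total: 12.

12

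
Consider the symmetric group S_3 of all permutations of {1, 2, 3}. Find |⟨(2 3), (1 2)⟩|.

|⟨(2 3)⟩| = 2 and |⟨(1 2)⟩| = 2, so |H| is a multiple of lcm(2, 2) = 2 and divides |G| = 6.
Closing {(2 3), (1 2)} under the group operation gives all of G, so |H| = 6.

6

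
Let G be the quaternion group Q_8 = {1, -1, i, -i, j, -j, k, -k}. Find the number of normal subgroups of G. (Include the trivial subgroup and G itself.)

6

G has 6 subgroups. Checking conjugation-invariance by order — order 1: 1/1 normal; order 2: 1/1 normal; order 4: 3/3 normal; order 8: 1/1 normal.
Total normal subgroups: 6.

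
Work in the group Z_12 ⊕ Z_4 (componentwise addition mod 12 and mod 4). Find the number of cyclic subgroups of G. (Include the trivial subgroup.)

Group the elements of G by the cyclic subgroup they generate; each cyclic subgroup of order d accounts for φ(d) elements.
Cyclic subgroups by order — order 1: 1; order 2: 3; order 3: 1; order 4: 6; order 6: 3; order 12: 6.
Total: 20.

20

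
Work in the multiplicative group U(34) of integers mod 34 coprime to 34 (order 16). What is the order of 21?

4

Compute successive powers of 21 mod 34: 21, 33, 13, 1; 21^4 ≡ 1 (mod 34).
So |⟨21⟩| = 4.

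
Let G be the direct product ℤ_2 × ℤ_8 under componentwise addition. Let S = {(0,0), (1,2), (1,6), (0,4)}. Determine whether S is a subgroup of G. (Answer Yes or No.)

|S| = 4 divides |G| = 16, consistent with Lagrange.
S contains the identity, every element's inverse is in S, and S is closed under +: it is a subgroup.
In fact S = ⟨(1,6)⟩.

Yes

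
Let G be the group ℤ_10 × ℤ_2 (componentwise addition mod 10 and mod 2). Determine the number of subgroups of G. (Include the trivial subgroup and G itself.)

10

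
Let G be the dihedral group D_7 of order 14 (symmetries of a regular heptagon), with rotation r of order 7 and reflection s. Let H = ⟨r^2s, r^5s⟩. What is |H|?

|⟨r^2s⟩| = 2 and |⟨r^5s⟩| = 2, so |H| is a multiple of lcm(2, 2) = 2 and divides |G| = 14.
Closing {r^2s, r^5s} under the group operation gives all of G, so |H| = 14.

14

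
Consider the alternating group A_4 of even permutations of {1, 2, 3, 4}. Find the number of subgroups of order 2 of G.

|G| = 12 and 2 | 12, so subgroups of order 2 are possible by Lagrange.
The subgroups of order 2 are: {e, (1 2)(3 4)}; {e, (1 3)(2 4)}; {e, (1 4)(2 3)}.
So G has 3 subgroups of order 2.

3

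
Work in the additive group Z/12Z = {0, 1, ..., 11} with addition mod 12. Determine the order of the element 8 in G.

3

In Z/12Z, the order of an element a is n/gcd(a, n).
gcd(8, 12) = 4, so |⟨8⟩| = 12/4 = 3.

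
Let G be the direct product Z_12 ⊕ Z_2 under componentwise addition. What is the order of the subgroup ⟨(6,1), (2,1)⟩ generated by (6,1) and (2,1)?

|⟨(6,1)⟩| = 2 and |⟨(2,1)⟩| = 6, so |H| is a multiple of lcm(2, 6) = 6 and divides |G| = 24.
Closing under the operation: H = {(0,0), (2,1), (4,0), (6,1), (8,0), (10,1)}, so |H| = 6.

6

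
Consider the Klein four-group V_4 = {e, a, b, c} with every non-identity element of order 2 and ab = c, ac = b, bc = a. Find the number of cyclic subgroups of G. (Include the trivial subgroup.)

Each element a generates a cyclic subgroup ⟨a⟩; distinct elements may generate the same one (a cyclic group of order d has φ(d) generators).
Cyclic subgroups by order — order 1: 1; order 2: 3.
Total: 4.

4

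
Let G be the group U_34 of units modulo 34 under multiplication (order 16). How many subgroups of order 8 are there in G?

|G| = 16 and 8 | 16, so subgroups of order 8 are possible by Lagrange.
The subgroups of order 8 are: {1, 9, 13, 15, 19, 21, 25, 33}.
So G has 1 subgroup of order 8.

1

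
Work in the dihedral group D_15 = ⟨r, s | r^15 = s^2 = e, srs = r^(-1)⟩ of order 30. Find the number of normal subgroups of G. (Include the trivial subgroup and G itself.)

5

G has 28 subgroups. Checking conjugation-invariance by order — order 1: 1/1 normal; order 2: 0/15 normal; order 3: 1/1 normal; order 5: 1/1 normal; order 6: 0/5 normal; order 10: 0/3 normal; order 15: 1/1 normal; order 30: 1/1 normal.
Total normal subgroups: 5.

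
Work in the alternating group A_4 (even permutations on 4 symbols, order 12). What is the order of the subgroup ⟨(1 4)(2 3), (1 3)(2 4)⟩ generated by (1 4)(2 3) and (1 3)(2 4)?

|⟨(1 4)(2 3)⟩| = 2 and |⟨(1 3)(2 4)⟩| = 2, so |H| is a multiple of lcm(2, 2) = 2 and divides |G| = 12.
Closing under the operation: H = {e, (1 2)(3 4), (1 3)(2 4), (1 4)(2 3)}, so |H| = 4.

4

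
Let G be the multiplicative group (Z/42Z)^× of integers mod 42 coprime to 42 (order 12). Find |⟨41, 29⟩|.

4

|⟨41⟩| = 2 and |⟨29⟩| = 2, so |H| is a multiple of lcm(2, 2) = 2 and divides |G| = 12.
Closing under the operation: H = {1, 13, 29, 41}, so |H| = 4.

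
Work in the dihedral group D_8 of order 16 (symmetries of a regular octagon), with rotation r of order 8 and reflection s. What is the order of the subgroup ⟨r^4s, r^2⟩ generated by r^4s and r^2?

|⟨r^4s⟩| = 2 and |⟨r^2⟩| = 4, so |H| is a multiple of lcm(2, 4) = 4 and divides |G| = 16.
Closing under the operation: H = {e, r^2, r^4, r^6, s, r^2s, r^4s, r^6s}, so |H| = 8.

8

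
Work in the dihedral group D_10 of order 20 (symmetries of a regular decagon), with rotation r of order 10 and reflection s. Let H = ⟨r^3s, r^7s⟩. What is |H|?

|⟨r^3s⟩| = 2 and |⟨r^7s⟩| = 2, so |H| is a multiple of lcm(2, 2) = 2 and divides |G| = 20.
Closing under the operation: H = {e, r^2, r^4, r^6, r^8, rs, r^3s, r^5s, r^7s, r^9s}, so |H| = 10.

10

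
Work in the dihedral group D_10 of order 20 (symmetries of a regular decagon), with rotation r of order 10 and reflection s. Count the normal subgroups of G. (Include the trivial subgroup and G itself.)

G has 22 subgroups. Checking conjugation-invariance by order — order 1: 1/1 normal; order 2: 1/11 normal; order 4: 0/5 normal; order 5: 1/1 normal; order 10: 3/3 normal; order 20: 1/1 normal.
Total normal subgroups: 7.

7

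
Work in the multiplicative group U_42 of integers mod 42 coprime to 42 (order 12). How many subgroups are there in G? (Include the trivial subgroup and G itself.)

10

|G| = 12, so by Lagrange every subgroup order divides 12. Divisors: 1, 2, 3, 4, 6, 12.
Subgroups by order — order 1: 1; order 2: 3; order 3: 1; order 4: 1; order 6: 3; order 12: 1.
Total: 1 + 3 + 1 + 1 + 3 + 1 = 10.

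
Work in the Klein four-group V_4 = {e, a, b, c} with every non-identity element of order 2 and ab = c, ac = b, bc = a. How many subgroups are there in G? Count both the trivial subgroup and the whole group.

5

|G| = 4, so by Lagrange every subgroup order divides 4. Divisors: 1, 2, 4.
Subgroups by order — order 1: 1; order 2: 3; order 4: 1.
Total: 1 + 3 + 1 = 5.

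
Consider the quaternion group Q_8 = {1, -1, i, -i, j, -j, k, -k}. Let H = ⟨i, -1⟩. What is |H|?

4

|⟨i⟩| = 4 and |⟨-1⟩| = 2, so |H| is a multiple of lcm(4, 2) = 4 and divides |G| = 8.
Closing under the operation: H = {1, -1, i, -i}, so |H| = 4.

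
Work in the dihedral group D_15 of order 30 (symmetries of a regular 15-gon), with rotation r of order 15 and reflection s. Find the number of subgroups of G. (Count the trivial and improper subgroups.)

28

|G| = 30, so by Lagrange every subgroup order divides 30. Divisors: 1, 2, 3, 5, 6, 10, 15, 30.
Subgroups by order — order 1: 1; order 2: 15; order 3: 1; order 5: 1; order 6: 5; order 10: 3; order 15: 1; order 30: 1.
Total: 1 + 15 + 1 + 1 + 5 + 3 + 1 + 1 = 28.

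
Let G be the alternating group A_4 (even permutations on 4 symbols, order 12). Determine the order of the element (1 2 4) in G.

3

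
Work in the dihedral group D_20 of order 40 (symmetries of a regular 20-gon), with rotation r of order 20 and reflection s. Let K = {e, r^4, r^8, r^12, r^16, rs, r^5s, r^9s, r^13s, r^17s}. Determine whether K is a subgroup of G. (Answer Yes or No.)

Yes

|K| = 10 divides |G| = 40, consistent with Lagrange.
K contains the identity, every element's inverse is in K, and K is closed under ·: it is a subgroup.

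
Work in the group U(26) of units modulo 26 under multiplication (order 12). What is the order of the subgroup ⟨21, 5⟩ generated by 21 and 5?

|⟨21⟩| = 4 and |⟨5⟩| = 4, so |H| is a multiple of lcm(4, 4) = 4 and divides |G| = 12.
Closing under the operation: H = {1, 5, 21, 25}, so |H| = 4.

4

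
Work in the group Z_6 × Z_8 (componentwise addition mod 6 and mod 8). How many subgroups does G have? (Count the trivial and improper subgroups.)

22

|G| = 48, so by Lagrange every subgroup order divides 48. Divisors: 1, 2, 3, 4, 6, 8, 12, 16, 24, 48.
Subgroups by order — order 1: 1; order 2: 3; order 3: 1; order 4: 3; order 6: 3; order 8: 3; order 12: 3; order 16: 1; order 24: 3; order 48: 1.
Total: 1 + 3 + 1 + 3 + 3 + 3 + 3 + 1 + 3 + 1 = 22.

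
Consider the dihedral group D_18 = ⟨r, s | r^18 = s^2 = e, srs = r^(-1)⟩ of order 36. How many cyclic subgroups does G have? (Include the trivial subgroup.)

A cyclic subgroup of order d is generated by each of its φ(d) elements of order d, so the cyclic subgroups of order d number (#elements of order d)/φ(d).
Cyclic subgroups by order — order 1: 1; order 2: 19; order 3: 1; order 6: 1; order 9: 1; order 18: 1.
Total: 24.

24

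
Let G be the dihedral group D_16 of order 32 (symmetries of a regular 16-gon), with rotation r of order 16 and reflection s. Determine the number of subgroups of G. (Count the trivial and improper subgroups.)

36

|G| = 32, so by Lagrange every subgroup order divides 32. Divisors: 1, 2, 4, 8, 16, 32.
Subgroups by order — order 1: 1; order 2: 17; order 4: 9; order 8: 5; order 16: 3; order 32: 1.
Total: 1 + 17 + 9 + 5 + 3 + 1 = 36.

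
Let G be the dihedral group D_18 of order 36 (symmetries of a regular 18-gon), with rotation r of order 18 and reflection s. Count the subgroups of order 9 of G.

1

|G| = 36 and 9 | 36, so subgroups of order 9 are possible by Lagrange.
The subgroups of order 9 are: {e, r^2, r^4, r^6, r^8, r^10, r^12, r^14, r^16}.
So G has 1 subgroup of order 9.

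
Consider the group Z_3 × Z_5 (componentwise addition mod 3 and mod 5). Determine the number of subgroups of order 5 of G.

1

|G| = 15 and 5 | 15, so subgroups of order 5 are possible by Lagrange.
The subgroups of order 5 are: {(0,0), (0,1), (0,2), (0,3), (0,4)}.
So G has 1 subgroup of order 5.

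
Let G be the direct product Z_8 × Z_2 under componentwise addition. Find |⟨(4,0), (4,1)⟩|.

4

|⟨(4,0)⟩| = 2 and |⟨(4,1)⟩| = 2, so |H| is a multiple of lcm(2, 2) = 2 and divides |G| = 16.
Closing under the operation: H = {(0,0), (0,1), (4,0), (4,1)}, so |H| = 4.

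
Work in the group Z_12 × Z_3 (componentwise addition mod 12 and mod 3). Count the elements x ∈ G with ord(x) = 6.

An element (a,b) has order lcm(ord(a), ord(b)); count pairs with lcm equal to 6.
Enumerating gives 8 such elements.

8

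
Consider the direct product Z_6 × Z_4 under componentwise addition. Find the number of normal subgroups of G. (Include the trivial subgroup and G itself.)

16

G is abelian, so every subgroup is normal.
G has 16 subgroups in total, hence 16 normal subgroups.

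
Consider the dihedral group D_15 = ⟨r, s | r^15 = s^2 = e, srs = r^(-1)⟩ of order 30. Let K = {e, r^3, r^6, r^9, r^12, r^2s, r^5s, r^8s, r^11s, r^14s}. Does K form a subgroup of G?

Yes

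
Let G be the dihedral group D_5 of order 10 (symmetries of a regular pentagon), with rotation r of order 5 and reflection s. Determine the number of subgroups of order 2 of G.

|G| = 10 and 2 | 10, so subgroups of order 2 are possible by Lagrange.
The subgroups of order 2 are: {e, r^2s}; {e, r^3s}; {e, r^4s}; {e, rs}; … (5 in all).
So G has 5 subgroups of order 2.

5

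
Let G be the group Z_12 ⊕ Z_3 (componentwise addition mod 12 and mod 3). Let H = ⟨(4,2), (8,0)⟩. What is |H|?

9

|⟨(4,2)⟩| = 3 and |⟨(8,0)⟩| = 3, so |H| is a multiple of lcm(3, 3) = 3 and divides |G| = 36.
Closing under the operation: H = {(0,0), (0,1), (0,2), (4,0), (4,1), (4,2), (8,0), (8,1), (8,2)}, so |H| = 9.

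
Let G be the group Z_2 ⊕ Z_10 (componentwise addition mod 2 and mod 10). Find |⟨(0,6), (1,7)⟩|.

|⟨(0,6)⟩| = 5 and |⟨(1,7)⟩| = 10, so |H| is a multiple of lcm(5, 10) = 10 and divides |G| = 20.
Closing under the operation: H = {(0,0), (0,2), (0,4), (0,6), (0,8), (1,1), (1,3), (1,5), (1,7), (1,9)}, so |H| = 10.

10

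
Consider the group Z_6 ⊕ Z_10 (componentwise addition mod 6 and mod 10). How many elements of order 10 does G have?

An element (a,b) has order lcm(ord(a), ord(b)); count pairs with lcm equal to 10.
Enumerating gives 12 such elements.

12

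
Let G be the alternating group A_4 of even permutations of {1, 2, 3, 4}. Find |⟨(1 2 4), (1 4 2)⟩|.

3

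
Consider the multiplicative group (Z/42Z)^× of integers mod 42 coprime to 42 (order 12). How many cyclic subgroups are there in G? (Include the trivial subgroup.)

A cyclic subgroup of order d is generated by each of its φ(d) elements of order d, so the cyclic subgroups of order d number (#elements of order d)/φ(d).
Cyclic subgroups by order — order 1: 1; order 2: 3; order 3: 1; order 6: 3.
Total: 8.

8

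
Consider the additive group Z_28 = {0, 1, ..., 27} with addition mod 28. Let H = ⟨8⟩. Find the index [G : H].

4

|⟨8⟩| = 7 and |G| = 28.
By Lagrange, [G : H] = |G|/|H| = 28/7 = 4.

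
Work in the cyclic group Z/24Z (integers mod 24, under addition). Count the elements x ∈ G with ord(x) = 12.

In a cyclic group of order 24, the number of elements of order d (for d | 24) is φ(d).
φ(12) = 4.

4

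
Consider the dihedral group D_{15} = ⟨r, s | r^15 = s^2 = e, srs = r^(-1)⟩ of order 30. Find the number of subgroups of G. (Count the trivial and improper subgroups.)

|G| = 30, so by Lagrange every subgroup order divides 30. Divisors: 1, 2, 3, 5, 6, 10, 15, 30.
Subgroups by order — order 1: 1; order 2: 15; order 3: 1; order 5: 1; order 6: 5; order 10: 3; order 15: 1; order 30: 1.
Total: 1 + 15 + 1 + 1 + 5 + 3 + 1 + 1 = 28.

28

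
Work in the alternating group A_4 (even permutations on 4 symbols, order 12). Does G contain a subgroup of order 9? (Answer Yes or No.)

No

9 does not divide |G| = 12, so by Lagrange no subgroup of order 9 exists.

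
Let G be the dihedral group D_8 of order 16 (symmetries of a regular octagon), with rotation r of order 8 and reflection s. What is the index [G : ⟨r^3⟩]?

2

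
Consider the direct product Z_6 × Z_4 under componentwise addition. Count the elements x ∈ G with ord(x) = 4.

4

An element (a,b) has order lcm(ord(a), ord(b)); count pairs with lcm equal to 4.
Enumerating gives 4 such elements.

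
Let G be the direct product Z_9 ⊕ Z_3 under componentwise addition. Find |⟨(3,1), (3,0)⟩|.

9

|⟨(3,1)⟩| = 3 and |⟨(3,0)⟩| = 3, so |H| is a multiple of lcm(3, 3) = 3 and divides |G| = 27.
Closing under the operation: H = {(0,0), (0,1), (0,2), (3,0), (3,1), (3,2), (6,0), (6,1), (6,2)}, so |H| = 9.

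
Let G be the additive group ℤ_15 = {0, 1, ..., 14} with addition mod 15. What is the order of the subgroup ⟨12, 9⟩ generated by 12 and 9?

5

|⟨12⟩| = 5 and |⟨9⟩| = 5, so |H| is a multiple of lcm(5, 5) = 5 and divides |G| = 15.
Closing under the operation: H = {0, 3, 6, 9, 12}, so |H| = 5.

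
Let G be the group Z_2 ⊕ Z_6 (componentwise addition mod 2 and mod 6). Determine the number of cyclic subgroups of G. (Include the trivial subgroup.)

Each element a generates a cyclic subgroup ⟨a⟩; distinct elements may generate the same one (a cyclic group of order d has φ(d) generators).
Cyclic subgroups by order — order 1: 1; order 2: 3; order 3: 1; order 6: 3.
Total: 8.

8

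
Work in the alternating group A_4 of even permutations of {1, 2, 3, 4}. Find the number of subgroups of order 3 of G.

4

|G| = 12 and 3 | 12, so subgroups of order 3 are possible by Lagrange.
The subgroups of order 3 are: {e, (1 2 3), (1 3 2)}; {e, (1 2 4), (1 4 2)}; {e, (1 3 4), (1 4 3)}; {e, (2 3 4), (2 4 3)}.
So G has 4 subgroups of order 3.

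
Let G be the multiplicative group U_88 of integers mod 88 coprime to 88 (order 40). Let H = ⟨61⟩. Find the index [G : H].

|⟨61⟩| = 10 and |G| = 40.
By Lagrange, [G : H] = |G|/|H| = 40/10 = 4.

4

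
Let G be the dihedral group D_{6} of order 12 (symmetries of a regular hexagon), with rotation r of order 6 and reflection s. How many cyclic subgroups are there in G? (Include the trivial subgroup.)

10

A cyclic subgroup of order d is generated by each of its φ(d) elements of order d, so the cyclic subgroups of order d number (#elements of order d)/φ(d).
Cyclic subgroups by order — order 1: 1; order 2: 7; order 3: 1; order 6: 1.
Total: 10.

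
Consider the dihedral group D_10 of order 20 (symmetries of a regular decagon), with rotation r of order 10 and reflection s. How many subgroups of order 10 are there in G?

|G| = 20 and 10 | 20, so subgroups of order 10 are possible by Lagrange.
The subgroups of order 10 are: {e, r, r^2, r^3, r^4, r^5, r^6, r^7, r^8, r^9}; {e, r^2, r^4, r^6, r^8, s, r^2s, r^4s, r^6s, r^8s}; {e, r^2, r^4, r^6, r^8, rs, r^3s, r^5s, r^7s, r^9s}.
So G has 3 subgroups of order 10.

3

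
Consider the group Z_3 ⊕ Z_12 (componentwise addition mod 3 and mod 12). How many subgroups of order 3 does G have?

|G| = 36 and 3 | 36, so subgroups of order 3 are possible by Lagrange.
The subgroups of order 3 are: {(0,0), (0,4), (0,8)}; {(0,0), (1,0), (2,0)}; {(0,0), (1,4), (2,8)}; {(0,0), (1,8), (2,4)}.
So G has 4 subgroups of order 3.

4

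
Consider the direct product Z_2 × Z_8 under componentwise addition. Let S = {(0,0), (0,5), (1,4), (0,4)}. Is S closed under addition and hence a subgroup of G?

(0,5) ∈ S but its inverse (0,3) ∉ S, so S is not a subgroup.

No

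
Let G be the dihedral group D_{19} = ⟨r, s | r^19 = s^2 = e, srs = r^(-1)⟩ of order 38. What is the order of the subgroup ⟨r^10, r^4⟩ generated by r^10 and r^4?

19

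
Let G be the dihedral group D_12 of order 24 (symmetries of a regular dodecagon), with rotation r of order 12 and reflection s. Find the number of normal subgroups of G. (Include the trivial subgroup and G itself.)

G has 34 subgroups. Checking conjugation-invariance by order — order 1: 1/1 normal; order 2: 1/13 normal; order 3: 1/1 normal; order 4: 1/7 normal; order 6: 1/5 normal; order 8: 0/3 normal; order 12: 3/3 normal; order 24: 1/1 normal.
Total normal subgroups: 9.

9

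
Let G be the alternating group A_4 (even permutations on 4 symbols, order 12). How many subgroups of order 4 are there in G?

|G| = 12 and 4 | 12, so subgroups of order 4 are possible by Lagrange.
The subgroups of order 4 are: {e, (1 2)(3 4), (1 3)(2 4), (1 4)(2 3)}.
So G has 1 subgroup of order 4.

1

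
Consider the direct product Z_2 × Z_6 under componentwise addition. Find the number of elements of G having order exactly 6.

6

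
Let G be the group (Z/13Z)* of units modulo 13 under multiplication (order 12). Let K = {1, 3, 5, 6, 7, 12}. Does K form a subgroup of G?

No

3 ∈ K but its inverse 9 ∉ K, so K is not a subgroup.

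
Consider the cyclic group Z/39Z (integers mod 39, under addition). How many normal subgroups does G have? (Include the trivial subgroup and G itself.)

4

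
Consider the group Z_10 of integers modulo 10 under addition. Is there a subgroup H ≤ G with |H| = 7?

No

7 does not divide |G| = 10, so by Lagrange no subgroup of order 7 exists.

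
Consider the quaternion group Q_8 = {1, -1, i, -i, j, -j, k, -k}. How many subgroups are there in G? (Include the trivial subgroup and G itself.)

6

|G| = 8, so by Lagrange every subgroup order divides 8. Divisors: 1, 2, 4, 8.
Subgroups by order — order 1: 1; order 2: 1; order 4: 3; order 8: 1.
Total: 1 + 1 + 3 + 1 = 6.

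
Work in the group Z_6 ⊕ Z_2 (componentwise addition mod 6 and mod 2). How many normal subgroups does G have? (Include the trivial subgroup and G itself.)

G is abelian, so every subgroup is normal.
G has 10 subgroups in total, hence 10 normal subgroups.

10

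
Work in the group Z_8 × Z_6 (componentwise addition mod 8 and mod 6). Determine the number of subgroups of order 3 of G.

|G| = 48 and 3 | 48, so subgroups of order 3 are possible by Lagrange.
The subgroups of order 3 are: {(0,0), (0,2), (0,4)}.
So G has 1 subgroup of order 3.

1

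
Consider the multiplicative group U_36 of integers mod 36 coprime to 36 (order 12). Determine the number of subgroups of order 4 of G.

|G| = 12 and 4 | 12, so subgroups of order 4 are possible by Lagrange.
The subgroups of order 4 are: {1, 17, 19, 35}.
So G has 1 subgroup of order 4.

1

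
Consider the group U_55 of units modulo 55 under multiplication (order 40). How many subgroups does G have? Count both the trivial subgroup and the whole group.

16

|G| = 40, so by Lagrange every subgroup order divides 40. Divisors: 1, 2, 4, 5, 8, 10, 20, 40.
Subgroups by order — order 1: 1; order 2: 3; order 4: 3; order 5: 1; order 8: 1; order 10: 3; order 20: 3; order 40: 1.
Total: 1 + 3 + 3 + 1 + 1 + 3 + 3 + 1 = 16.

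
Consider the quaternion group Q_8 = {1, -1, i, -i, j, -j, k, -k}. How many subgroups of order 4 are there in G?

3

|G| = 8 and 4 | 8, so subgroups of order 4 are possible by Lagrange.
The subgroups of order 4 are: {1, -1, i, -i}; {1, -1, j, -j}; {1, -1, k, -k}.
So G has 3 subgroups of order 4.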